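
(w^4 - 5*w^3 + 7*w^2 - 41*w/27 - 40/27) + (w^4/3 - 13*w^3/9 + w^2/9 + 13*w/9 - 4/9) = 4*w^4/3 - 58*w^3/9 + 64*w^2/9 - 2*w/27 - 52/27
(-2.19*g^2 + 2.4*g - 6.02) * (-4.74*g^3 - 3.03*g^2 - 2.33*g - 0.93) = 10.3806*g^5 - 4.7403*g^4 + 26.3655*g^3 + 14.6853*g^2 + 11.7946*g + 5.5986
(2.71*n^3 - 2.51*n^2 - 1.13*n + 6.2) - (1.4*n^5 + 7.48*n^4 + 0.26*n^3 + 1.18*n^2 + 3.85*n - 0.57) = -1.4*n^5 - 7.48*n^4 + 2.45*n^3 - 3.69*n^2 - 4.98*n + 6.77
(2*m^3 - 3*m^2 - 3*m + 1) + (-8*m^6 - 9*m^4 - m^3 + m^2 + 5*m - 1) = -8*m^6 - 9*m^4 + m^3 - 2*m^2 + 2*m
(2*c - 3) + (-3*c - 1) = -c - 4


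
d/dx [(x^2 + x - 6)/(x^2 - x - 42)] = 2*(-x^2 - 36*x - 24)/(x^4 - 2*x^3 - 83*x^2 + 84*x + 1764)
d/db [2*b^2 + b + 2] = 4*b + 1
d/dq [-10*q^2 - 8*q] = -20*q - 8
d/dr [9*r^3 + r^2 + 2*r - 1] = 27*r^2 + 2*r + 2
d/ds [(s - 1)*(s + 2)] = 2*s + 1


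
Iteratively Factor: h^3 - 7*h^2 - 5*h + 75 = (h - 5)*(h^2 - 2*h - 15) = (h - 5)^2*(h + 3)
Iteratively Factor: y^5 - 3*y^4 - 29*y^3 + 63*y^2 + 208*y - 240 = (y - 4)*(y^4 + y^3 - 25*y^2 - 37*y + 60) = (y - 5)*(y - 4)*(y^3 + 6*y^2 + 5*y - 12) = (y - 5)*(y - 4)*(y + 4)*(y^2 + 2*y - 3) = (y - 5)*(y - 4)*(y - 1)*(y + 4)*(y + 3)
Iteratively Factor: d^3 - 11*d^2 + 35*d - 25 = (d - 5)*(d^2 - 6*d + 5) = (d - 5)*(d - 1)*(d - 5)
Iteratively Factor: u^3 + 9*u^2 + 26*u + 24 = (u + 4)*(u^2 + 5*u + 6) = (u + 2)*(u + 4)*(u + 3)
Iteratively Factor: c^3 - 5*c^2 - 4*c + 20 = (c + 2)*(c^2 - 7*c + 10) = (c - 5)*(c + 2)*(c - 2)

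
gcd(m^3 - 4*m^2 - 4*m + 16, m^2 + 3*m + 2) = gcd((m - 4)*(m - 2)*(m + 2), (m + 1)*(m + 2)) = m + 2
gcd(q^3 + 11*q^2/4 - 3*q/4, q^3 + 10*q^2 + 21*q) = q^2 + 3*q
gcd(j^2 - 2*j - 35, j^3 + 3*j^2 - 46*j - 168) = j - 7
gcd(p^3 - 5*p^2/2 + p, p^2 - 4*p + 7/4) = p - 1/2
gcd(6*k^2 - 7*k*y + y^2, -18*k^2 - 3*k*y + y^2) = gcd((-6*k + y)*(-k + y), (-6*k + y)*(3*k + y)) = -6*k + y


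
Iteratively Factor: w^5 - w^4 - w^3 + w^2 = (w - 1)*(w^4 - w^2) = w*(w - 1)*(w^3 - w) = w*(w - 1)*(w + 1)*(w^2 - w) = w^2*(w - 1)*(w + 1)*(w - 1)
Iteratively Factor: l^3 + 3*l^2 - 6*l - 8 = (l - 2)*(l^2 + 5*l + 4) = (l - 2)*(l + 1)*(l + 4)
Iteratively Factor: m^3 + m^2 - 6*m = (m - 2)*(m^2 + 3*m) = (m - 2)*(m + 3)*(m)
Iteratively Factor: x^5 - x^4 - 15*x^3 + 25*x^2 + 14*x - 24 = (x - 1)*(x^4 - 15*x^2 + 10*x + 24) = (x - 2)*(x - 1)*(x^3 + 2*x^2 - 11*x - 12) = (x - 2)*(x - 1)*(x + 1)*(x^2 + x - 12) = (x - 2)*(x - 1)*(x + 1)*(x + 4)*(x - 3)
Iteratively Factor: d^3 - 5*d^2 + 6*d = (d - 3)*(d^2 - 2*d) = d*(d - 3)*(d - 2)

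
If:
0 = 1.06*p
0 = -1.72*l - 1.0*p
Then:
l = 0.00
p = 0.00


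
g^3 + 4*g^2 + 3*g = g*(g + 1)*(g + 3)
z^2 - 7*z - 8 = (z - 8)*(z + 1)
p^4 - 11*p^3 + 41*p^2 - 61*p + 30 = (p - 5)*(p - 3)*(p - 2)*(p - 1)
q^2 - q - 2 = (q - 2)*(q + 1)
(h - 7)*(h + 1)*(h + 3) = h^3 - 3*h^2 - 25*h - 21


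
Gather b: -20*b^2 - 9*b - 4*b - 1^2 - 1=-20*b^2 - 13*b - 2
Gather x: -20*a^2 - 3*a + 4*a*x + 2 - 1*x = -20*a^2 - 3*a + x*(4*a - 1) + 2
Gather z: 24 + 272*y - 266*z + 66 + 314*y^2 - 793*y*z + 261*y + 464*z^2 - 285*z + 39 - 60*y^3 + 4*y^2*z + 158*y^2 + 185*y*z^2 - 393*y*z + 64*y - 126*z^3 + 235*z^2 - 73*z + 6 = -60*y^3 + 472*y^2 + 597*y - 126*z^3 + z^2*(185*y + 699) + z*(4*y^2 - 1186*y - 624) + 135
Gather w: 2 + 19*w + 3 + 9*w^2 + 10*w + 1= 9*w^2 + 29*w + 6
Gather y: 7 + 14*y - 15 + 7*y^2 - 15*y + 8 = 7*y^2 - y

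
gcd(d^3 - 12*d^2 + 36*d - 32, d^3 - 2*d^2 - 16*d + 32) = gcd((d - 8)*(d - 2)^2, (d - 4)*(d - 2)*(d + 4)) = d - 2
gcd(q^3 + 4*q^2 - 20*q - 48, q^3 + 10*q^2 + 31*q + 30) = q + 2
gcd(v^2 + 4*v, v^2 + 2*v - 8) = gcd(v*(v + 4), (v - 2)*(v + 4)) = v + 4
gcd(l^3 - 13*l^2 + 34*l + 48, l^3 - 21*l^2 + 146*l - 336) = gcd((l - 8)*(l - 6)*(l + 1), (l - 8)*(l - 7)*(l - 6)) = l^2 - 14*l + 48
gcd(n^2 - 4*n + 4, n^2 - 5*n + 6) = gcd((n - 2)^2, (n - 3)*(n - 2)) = n - 2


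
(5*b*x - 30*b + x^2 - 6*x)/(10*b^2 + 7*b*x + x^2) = (x - 6)/(2*b + x)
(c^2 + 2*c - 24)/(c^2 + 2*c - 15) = (c^2 + 2*c - 24)/(c^2 + 2*c - 15)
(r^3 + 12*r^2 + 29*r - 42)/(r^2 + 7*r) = r + 5 - 6/r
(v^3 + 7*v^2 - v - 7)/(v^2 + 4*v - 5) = (v^2 + 8*v + 7)/(v + 5)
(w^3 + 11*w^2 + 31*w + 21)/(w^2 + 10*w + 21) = w + 1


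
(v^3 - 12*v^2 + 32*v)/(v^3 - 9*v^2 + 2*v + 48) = v*(v - 4)/(v^2 - v - 6)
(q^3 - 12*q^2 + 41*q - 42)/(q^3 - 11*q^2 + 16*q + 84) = (q^2 - 5*q + 6)/(q^2 - 4*q - 12)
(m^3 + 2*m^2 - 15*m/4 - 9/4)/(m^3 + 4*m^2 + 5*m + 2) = (4*m^3 + 8*m^2 - 15*m - 9)/(4*(m^3 + 4*m^2 + 5*m + 2))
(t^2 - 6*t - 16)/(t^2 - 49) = (t^2 - 6*t - 16)/(t^2 - 49)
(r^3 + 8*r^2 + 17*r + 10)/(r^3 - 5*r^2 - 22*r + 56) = (r^3 + 8*r^2 + 17*r + 10)/(r^3 - 5*r^2 - 22*r + 56)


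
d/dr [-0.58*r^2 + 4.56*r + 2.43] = 4.56 - 1.16*r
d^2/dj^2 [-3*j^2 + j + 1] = -6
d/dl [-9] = 0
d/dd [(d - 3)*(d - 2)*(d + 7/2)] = 3*d^2 - 3*d - 23/2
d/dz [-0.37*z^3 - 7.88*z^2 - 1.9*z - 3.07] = -1.11*z^2 - 15.76*z - 1.9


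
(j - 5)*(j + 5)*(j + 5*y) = j^3 + 5*j^2*y - 25*j - 125*y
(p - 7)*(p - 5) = p^2 - 12*p + 35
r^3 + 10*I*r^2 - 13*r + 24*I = (r - I)*(r + 3*I)*(r + 8*I)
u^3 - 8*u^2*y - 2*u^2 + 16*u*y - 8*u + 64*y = (u - 4)*(u + 2)*(u - 8*y)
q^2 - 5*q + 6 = (q - 3)*(q - 2)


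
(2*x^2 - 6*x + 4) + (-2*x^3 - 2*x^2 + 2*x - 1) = -2*x^3 - 4*x + 3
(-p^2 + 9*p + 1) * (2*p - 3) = -2*p^3 + 21*p^2 - 25*p - 3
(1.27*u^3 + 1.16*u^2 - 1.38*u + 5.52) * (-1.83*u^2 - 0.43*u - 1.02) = -2.3241*u^5 - 2.6689*u^4 + 0.7312*u^3 - 10.6914*u^2 - 0.966*u - 5.6304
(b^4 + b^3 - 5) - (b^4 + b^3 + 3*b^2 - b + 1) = -3*b^2 + b - 6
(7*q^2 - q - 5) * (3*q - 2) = 21*q^3 - 17*q^2 - 13*q + 10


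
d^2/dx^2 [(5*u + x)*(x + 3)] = 2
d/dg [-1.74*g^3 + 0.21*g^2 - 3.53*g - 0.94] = -5.22*g^2 + 0.42*g - 3.53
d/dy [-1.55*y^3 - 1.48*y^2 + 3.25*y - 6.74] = -4.65*y^2 - 2.96*y + 3.25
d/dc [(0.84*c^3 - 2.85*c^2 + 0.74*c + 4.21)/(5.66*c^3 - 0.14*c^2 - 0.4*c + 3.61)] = (1.77635683940025e-15*c^5 + 16.0134*c^4 - 9.0488*c^3 - 61.145*c^2 - 19.3982*c + 4.3554)/(32.0356*c^6 - 1.5848*c^5 - 4.5084*c^4 + 40.9772*c^3 - 0.8508*c^2 - 2.888*c + 13.0321)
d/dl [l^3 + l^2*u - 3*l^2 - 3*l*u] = 3*l^2 + 2*l*u - 6*l - 3*u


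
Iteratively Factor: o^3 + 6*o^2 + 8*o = (o)*(o^2 + 6*o + 8) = o*(o + 2)*(o + 4)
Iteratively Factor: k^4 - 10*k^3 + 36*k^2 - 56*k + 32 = (k - 2)*(k^3 - 8*k^2 + 20*k - 16) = (k - 2)^2*(k^2 - 6*k + 8) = (k - 4)*(k - 2)^2*(k - 2)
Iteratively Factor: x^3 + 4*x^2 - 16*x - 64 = (x + 4)*(x^2 - 16) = (x + 4)^2*(x - 4)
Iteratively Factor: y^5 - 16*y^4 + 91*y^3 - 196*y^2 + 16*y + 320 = (y - 4)*(y^4 - 12*y^3 + 43*y^2 - 24*y - 80) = (y - 4)*(y + 1)*(y^3 - 13*y^2 + 56*y - 80) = (y - 4)^2*(y + 1)*(y^2 - 9*y + 20) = (y - 4)^3*(y + 1)*(y - 5)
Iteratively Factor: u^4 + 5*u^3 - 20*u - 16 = (u - 2)*(u^3 + 7*u^2 + 14*u + 8) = (u - 2)*(u + 2)*(u^2 + 5*u + 4) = (u - 2)*(u + 2)*(u + 4)*(u + 1)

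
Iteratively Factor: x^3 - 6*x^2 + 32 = (x + 2)*(x^2 - 8*x + 16) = (x - 4)*(x + 2)*(x - 4)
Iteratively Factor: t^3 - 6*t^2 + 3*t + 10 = (t - 2)*(t^2 - 4*t - 5) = (t - 5)*(t - 2)*(t + 1)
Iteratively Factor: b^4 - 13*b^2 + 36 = (b - 2)*(b^3 + 2*b^2 - 9*b - 18) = (b - 3)*(b - 2)*(b^2 + 5*b + 6) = (b - 3)*(b - 2)*(b + 3)*(b + 2)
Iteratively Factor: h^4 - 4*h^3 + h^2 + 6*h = (h + 1)*(h^3 - 5*h^2 + 6*h) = (h - 3)*(h + 1)*(h^2 - 2*h) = h*(h - 3)*(h + 1)*(h - 2)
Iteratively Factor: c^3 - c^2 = (c - 1)*(c^2) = c*(c - 1)*(c)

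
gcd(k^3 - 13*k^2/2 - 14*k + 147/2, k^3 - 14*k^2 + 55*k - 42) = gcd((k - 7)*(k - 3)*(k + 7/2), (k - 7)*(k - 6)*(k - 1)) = k - 7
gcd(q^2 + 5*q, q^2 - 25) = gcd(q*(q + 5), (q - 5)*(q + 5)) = q + 5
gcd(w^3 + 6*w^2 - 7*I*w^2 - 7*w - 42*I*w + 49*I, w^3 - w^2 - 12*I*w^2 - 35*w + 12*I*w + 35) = w^2 + w*(-1 - 7*I) + 7*I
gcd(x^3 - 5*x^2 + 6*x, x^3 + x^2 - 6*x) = x^2 - 2*x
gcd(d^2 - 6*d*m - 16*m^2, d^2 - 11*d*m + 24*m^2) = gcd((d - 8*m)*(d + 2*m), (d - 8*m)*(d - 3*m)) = d - 8*m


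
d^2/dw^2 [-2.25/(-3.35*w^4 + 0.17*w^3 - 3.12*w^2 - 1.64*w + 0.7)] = ((-90.45*w^2 + 2.295*w - 14.04)*(3.35*w^4 - 0.17*w^3 + 3.12*w^2 + 1.64*w - 0.7) + 2.25*(13.4*w^3 - 0.51*w^2 + 6.24*w + 1.64)*(26.8*w^3 - 1.02*w^2 + 12.48*w + 3.28))/(3.35*w^4 - 0.17*w^3 + 3.12*w^2 + 1.64*w - 0.7)^3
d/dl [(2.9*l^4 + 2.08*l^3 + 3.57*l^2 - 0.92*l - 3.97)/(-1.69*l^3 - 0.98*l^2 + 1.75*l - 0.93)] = (-4.901*l^6 - 5.684*l^5 + 19.2199*l^4 - 6.6176*l^3 - 20.5852*l^2 - 14.4214*l + 7.8031)/(2.8561*l^6 + 3.3124*l^5 - 4.9546*l^4 - 0.2866*l^3 + 4.8853*l^2 - 3.255*l + 0.8649)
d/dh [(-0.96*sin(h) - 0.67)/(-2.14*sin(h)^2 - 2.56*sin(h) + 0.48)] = (-2.8676*sin(h) + 1.0272*cos(2*h) - 3.2032)*cos(h)/(2.14*sin(h)^2 + 2.56*sin(h) - 0.48)^2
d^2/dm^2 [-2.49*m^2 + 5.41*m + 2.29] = -4.98000000000000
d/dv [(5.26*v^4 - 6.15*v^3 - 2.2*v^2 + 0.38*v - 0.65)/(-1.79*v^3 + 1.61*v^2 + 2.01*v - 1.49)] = (-9.4154*v^6 + 16.9372*v^5 + 17.8783*v^4 - 54.7122*v^3 + 18.9662*v^2 + 8.649*v + 0.7403)/(3.2041*v^6 - 5.7638*v^5 - 4.6037*v^4 + 11.8064*v^3 - 0.757700000000002*v^2 - 5.9898*v + 2.2201)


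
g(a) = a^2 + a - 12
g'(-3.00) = -5.00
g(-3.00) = -6.00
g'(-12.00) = -23.00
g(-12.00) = 120.00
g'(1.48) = 3.96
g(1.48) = -8.33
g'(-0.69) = -0.38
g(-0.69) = -12.21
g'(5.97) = 12.94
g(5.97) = 29.61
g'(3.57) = 8.14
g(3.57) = 4.31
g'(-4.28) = -7.56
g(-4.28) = 2.04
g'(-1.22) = -1.44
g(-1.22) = -11.73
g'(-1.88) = -2.76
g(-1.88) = -10.35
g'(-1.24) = -1.48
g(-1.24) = -11.70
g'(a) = 2*a + 1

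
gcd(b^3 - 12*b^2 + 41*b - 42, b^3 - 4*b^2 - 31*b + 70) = b^2 - 9*b + 14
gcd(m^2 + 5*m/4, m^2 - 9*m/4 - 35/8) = m + 5/4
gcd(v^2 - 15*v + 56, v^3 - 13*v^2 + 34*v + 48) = v - 8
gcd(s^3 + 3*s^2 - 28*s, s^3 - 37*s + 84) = s^2 + 3*s - 28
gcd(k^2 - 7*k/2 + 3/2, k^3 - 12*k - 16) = 1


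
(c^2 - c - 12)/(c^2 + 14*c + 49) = (c^2 - c - 12)/(c^2 + 14*c + 49)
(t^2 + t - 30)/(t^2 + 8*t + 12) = (t - 5)/(t + 2)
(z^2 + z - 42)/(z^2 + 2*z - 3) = (z^2 + z - 42)/(z^2 + 2*z - 3)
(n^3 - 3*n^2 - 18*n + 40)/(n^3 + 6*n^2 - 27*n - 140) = (n - 2)/(n + 7)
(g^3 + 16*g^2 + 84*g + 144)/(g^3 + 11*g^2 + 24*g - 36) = (g + 4)/(g - 1)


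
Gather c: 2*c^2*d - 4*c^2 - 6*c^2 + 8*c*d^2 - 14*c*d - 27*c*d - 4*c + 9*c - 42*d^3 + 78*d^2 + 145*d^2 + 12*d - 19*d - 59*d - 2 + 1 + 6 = c^2*(2*d - 10) + c*(8*d^2 - 41*d + 5) - 42*d^3 + 223*d^2 - 66*d + 5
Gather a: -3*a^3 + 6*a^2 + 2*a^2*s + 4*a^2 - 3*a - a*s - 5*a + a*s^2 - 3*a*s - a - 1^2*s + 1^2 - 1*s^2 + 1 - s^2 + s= -3*a^3 + a^2*(2*s + 10) + a*(s^2 - 4*s - 9) - 2*s^2 + 2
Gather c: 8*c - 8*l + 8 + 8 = 8*c - 8*l + 16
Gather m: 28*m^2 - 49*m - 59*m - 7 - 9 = 28*m^2 - 108*m - 16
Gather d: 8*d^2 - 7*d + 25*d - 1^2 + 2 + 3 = 8*d^2 + 18*d + 4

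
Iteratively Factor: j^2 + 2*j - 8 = (j + 4)*(j - 2)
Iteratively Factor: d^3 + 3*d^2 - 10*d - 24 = (d + 4)*(d^2 - d - 6) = (d + 2)*(d + 4)*(d - 3)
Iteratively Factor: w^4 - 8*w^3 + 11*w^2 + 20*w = (w - 4)*(w^3 - 4*w^2 - 5*w) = (w - 5)*(w - 4)*(w^2 + w) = (w - 5)*(w - 4)*(w + 1)*(w)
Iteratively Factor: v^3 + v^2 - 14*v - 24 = (v + 2)*(v^2 - v - 12) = (v - 4)*(v + 2)*(v + 3)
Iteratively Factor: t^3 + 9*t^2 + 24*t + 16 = (t + 1)*(t^2 + 8*t + 16) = (t + 1)*(t + 4)*(t + 4)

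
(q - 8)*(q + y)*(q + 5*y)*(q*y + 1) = q^4*y + 6*q^3*y^2 - 8*q^3*y + q^3 + 5*q^2*y^3 - 48*q^2*y^2 + 6*q^2*y - 8*q^2 - 40*q*y^3 + 5*q*y^2 - 48*q*y - 40*y^2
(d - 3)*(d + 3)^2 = d^3 + 3*d^2 - 9*d - 27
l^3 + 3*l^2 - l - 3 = (l - 1)*(l + 1)*(l + 3)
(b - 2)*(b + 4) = b^2 + 2*b - 8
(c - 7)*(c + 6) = c^2 - c - 42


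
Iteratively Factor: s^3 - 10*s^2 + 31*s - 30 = (s - 5)*(s^2 - 5*s + 6) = (s - 5)*(s - 3)*(s - 2)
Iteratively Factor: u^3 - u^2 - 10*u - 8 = (u + 1)*(u^2 - 2*u - 8) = (u - 4)*(u + 1)*(u + 2)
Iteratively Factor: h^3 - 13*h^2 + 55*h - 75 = (h - 5)*(h^2 - 8*h + 15) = (h - 5)*(h - 3)*(h - 5)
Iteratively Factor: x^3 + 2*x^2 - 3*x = (x + 3)*(x^2 - x) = (x - 1)*(x + 3)*(x)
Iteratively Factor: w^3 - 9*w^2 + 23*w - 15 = (w - 3)*(w^2 - 6*w + 5) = (w - 3)*(w - 1)*(w - 5)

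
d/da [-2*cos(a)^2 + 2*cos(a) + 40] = -2*sin(a) + 2*sin(2*a)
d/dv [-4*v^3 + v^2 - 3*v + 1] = -12*v^2 + 2*v - 3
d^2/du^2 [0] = 0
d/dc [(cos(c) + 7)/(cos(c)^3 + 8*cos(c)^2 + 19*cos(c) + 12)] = (227*cos(c) + 29*cos(2*c) + cos(3*c) + 271)*sin(c)/(2*(cos(c)^3 + 8*cos(c)^2 + 19*cos(c) + 12)^2)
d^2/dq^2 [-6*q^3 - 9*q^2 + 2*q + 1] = -36*q - 18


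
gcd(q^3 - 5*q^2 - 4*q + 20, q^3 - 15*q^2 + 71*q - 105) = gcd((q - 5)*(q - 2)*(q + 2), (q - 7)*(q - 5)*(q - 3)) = q - 5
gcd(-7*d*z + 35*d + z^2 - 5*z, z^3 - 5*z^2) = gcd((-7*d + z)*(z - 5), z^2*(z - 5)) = z - 5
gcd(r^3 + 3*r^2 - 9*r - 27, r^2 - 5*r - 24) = r + 3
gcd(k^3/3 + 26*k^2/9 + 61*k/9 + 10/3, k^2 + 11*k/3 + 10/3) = 1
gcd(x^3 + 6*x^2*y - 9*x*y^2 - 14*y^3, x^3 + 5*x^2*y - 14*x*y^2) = x^2 + 5*x*y - 14*y^2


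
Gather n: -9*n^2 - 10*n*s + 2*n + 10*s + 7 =-9*n^2 + n*(2 - 10*s) + 10*s + 7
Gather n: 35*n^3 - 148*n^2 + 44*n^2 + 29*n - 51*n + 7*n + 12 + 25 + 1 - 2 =35*n^3 - 104*n^2 - 15*n + 36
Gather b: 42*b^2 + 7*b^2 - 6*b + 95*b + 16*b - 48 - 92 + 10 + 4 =49*b^2 + 105*b - 126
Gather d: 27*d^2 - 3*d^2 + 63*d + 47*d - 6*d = 24*d^2 + 104*d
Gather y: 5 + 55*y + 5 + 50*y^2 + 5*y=50*y^2 + 60*y + 10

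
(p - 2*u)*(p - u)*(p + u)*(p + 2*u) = p^4 - 5*p^2*u^2 + 4*u^4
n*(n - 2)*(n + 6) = n^3 + 4*n^2 - 12*n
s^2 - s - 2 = (s - 2)*(s + 1)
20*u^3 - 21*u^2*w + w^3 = (-4*u + w)*(-u + w)*(5*u + w)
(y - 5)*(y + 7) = y^2 + 2*y - 35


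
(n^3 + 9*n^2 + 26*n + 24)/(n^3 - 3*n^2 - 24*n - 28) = (n^2 + 7*n + 12)/(n^2 - 5*n - 14)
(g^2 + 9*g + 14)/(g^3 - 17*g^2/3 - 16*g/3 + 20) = 3*(g + 7)/(3*g^2 - 23*g + 30)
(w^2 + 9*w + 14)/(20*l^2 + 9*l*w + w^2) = (w^2 + 9*w + 14)/(20*l^2 + 9*l*w + w^2)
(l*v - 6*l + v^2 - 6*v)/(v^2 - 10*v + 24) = (l + v)/(v - 4)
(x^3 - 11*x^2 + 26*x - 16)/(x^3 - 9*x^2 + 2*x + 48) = (x^2 - 3*x + 2)/(x^2 - x - 6)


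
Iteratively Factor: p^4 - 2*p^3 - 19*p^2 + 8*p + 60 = (p + 3)*(p^3 - 5*p^2 - 4*p + 20) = (p + 2)*(p + 3)*(p^2 - 7*p + 10) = (p - 2)*(p + 2)*(p + 3)*(p - 5)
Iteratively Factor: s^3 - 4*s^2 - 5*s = (s - 5)*(s^2 + s) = (s - 5)*(s + 1)*(s)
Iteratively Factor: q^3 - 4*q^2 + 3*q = (q - 1)*(q^2 - 3*q) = q*(q - 1)*(q - 3)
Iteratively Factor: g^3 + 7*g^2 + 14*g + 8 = (g + 1)*(g^2 + 6*g + 8) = (g + 1)*(g + 4)*(g + 2)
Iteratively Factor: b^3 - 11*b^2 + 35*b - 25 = (b - 5)*(b^2 - 6*b + 5) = (b - 5)^2*(b - 1)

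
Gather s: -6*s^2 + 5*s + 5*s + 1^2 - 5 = -6*s^2 + 10*s - 4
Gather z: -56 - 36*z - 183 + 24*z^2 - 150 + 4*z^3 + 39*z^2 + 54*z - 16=4*z^3 + 63*z^2 + 18*z - 405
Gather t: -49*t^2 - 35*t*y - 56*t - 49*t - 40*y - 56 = -49*t^2 + t*(-35*y - 105) - 40*y - 56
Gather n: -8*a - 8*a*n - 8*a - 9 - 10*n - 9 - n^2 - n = -16*a - n^2 + n*(-8*a - 11) - 18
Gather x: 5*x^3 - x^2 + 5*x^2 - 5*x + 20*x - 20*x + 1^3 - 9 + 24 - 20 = 5*x^3 + 4*x^2 - 5*x - 4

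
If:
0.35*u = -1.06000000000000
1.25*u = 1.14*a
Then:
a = -3.32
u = -3.03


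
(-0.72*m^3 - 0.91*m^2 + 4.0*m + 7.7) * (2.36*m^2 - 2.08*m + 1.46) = -1.6992*m^5 - 0.65*m^4 + 10.2816*m^3 + 8.5234*m^2 - 10.176*m + 11.242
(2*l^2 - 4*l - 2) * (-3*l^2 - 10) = -6*l^4 + 12*l^3 - 14*l^2 + 40*l + 20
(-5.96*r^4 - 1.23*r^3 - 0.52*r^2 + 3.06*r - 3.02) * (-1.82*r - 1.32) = 10.8472*r^5 + 10.1058*r^4 + 2.57*r^3 - 4.8828*r^2 + 1.4572*r + 3.9864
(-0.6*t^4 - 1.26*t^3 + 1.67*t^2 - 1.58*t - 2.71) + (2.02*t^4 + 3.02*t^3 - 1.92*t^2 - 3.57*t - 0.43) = 1.42*t^4 + 1.76*t^3 - 0.25*t^2 - 5.15*t - 3.14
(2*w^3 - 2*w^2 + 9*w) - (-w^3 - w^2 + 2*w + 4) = 3*w^3 - w^2 + 7*w - 4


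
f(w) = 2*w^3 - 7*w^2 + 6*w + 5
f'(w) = 6*w^2 - 14*w + 6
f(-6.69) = -947.27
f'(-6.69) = 368.20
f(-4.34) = -316.38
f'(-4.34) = 179.77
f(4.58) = 77.79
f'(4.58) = 67.74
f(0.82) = 6.32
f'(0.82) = -1.45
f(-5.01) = -452.26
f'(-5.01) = 226.74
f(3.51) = 26.31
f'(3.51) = 30.78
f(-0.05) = 4.68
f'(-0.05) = 6.72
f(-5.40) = -546.45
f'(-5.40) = 256.56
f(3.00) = 14.00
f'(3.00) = 18.00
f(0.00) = 5.00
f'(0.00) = 6.00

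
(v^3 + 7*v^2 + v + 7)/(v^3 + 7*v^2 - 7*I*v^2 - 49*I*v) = (v^2 + 1)/(v*(v - 7*I))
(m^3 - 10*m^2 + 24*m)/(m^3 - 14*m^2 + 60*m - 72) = m*(m - 4)/(m^2 - 8*m + 12)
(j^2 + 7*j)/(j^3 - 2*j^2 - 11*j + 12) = j*(j + 7)/(j^3 - 2*j^2 - 11*j + 12)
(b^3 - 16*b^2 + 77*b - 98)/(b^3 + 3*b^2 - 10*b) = (b^2 - 14*b + 49)/(b*(b + 5))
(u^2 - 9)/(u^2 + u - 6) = (u - 3)/(u - 2)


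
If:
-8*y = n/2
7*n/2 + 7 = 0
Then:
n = -2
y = 1/8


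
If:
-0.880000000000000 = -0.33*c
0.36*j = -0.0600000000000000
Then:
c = 2.67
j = -0.17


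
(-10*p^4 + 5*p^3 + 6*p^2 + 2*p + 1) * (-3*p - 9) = 30*p^5 + 75*p^4 - 63*p^3 - 60*p^2 - 21*p - 9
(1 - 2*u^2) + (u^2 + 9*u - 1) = -u^2 + 9*u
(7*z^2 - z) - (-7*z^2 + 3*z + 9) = 14*z^2 - 4*z - 9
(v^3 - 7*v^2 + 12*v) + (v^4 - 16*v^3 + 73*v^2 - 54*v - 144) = v^4 - 15*v^3 + 66*v^2 - 42*v - 144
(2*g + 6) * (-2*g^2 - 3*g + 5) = -4*g^3 - 18*g^2 - 8*g + 30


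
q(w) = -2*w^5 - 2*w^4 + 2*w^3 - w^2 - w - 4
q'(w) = -10*w^4 - 8*w^3 + 6*w^2 - 2*w - 1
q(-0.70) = -4.62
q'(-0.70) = 3.68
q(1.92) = -74.81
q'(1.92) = -175.24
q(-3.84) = 1106.87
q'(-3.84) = -1626.19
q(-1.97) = 8.02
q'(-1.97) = -63.23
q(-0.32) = -3.86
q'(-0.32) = 0.41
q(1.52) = -27.71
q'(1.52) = -71.65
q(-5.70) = 9521.46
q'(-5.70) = -8869.12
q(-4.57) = 2903.12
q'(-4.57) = -3464.79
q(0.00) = -4.00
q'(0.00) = -1.00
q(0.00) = -4.00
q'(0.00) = -1.00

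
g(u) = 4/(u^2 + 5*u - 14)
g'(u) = 4*(-2*u - 5)/(u^2 + 5*u - 14)^2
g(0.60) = -0.38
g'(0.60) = -0.22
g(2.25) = 1.73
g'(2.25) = -7.11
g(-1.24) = -0.21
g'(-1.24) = -0.03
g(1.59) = -1.14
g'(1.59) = -2.64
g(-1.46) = -0.21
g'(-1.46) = -0.02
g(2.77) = 0.53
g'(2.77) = -0.74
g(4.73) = 0.12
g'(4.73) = -0.06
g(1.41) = -0.81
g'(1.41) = -1.27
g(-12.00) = 0.06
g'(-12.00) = 0.02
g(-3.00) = -0.20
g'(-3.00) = 0.01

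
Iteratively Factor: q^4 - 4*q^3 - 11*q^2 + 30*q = (q + 3)*(q^3 - 7*q^2 + 10*q) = q*(q + 3)*(q^2 - 7*q + 10) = q*(q - 5)*(q + 3)*(q - 2)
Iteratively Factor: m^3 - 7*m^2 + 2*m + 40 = (m - 4)*(m^2 - 3*m - 10) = (m - 4)*(m + 2)*(m - 5)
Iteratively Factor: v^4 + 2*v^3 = (v + 2)*(v^3) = v*(v + 2)*(v^2) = v^2*(v + 2)*(v)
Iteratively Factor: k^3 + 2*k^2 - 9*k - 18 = (k - 3)*(k^2 + 5*k + 6) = (k - 3)*(k + 3)*(k + 2)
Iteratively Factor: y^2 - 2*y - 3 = (y + 1)*(y - 3)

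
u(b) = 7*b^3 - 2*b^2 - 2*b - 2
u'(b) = 21*b^2 - 4*b - 2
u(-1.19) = -14.25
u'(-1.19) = 32.50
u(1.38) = 9.83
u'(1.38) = 32.47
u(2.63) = 106.25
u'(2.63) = 132.73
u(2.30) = 67.99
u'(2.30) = 99.89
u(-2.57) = -128.89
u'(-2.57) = 146.98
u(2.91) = 147.74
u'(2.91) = 164.19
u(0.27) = -2.55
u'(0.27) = -1.55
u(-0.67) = -3.66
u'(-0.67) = 10.11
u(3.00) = 163.00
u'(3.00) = 175.00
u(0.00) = -2.00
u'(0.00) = -2.00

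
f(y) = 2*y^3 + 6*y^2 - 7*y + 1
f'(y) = 6*y^2 + 12*y - 7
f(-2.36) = 24.65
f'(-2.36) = -1.90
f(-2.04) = 23.27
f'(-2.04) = -6.51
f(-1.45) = 17.67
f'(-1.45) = -11.78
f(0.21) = -0.19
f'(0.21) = -4.22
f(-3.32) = 17.19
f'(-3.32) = 19.29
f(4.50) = 273.25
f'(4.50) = 168.50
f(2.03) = 28.25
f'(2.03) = 42.09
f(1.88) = 22.34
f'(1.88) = 36.77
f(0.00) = 1.00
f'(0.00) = -7.00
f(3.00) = 88.00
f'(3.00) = 83.00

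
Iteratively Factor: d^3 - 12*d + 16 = (d - 2)*(d^2 + 2*d - 8) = (d - 2)^2*(d + 4)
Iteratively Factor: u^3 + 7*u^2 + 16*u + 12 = (u + 2)*(u^2 + 5*u + 6) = (u + 2)^2*(u + 3)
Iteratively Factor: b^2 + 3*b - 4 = (b - 1)*(b + 4)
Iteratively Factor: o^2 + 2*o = (o)*(o + 2)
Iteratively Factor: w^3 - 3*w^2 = (w)*(w^2 - 3*w) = w^2*(w - 3)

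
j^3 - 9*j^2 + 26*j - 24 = (j - 4)*(j - 3)*(j - 2)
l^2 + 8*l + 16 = (l + 4)^2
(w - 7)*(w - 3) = w^2 - 10*w + 21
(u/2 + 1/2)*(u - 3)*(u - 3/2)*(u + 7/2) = u^4/2 - 49*u^2/8 + 9*u/4 + 63/8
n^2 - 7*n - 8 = (n - 8)*(n + 1)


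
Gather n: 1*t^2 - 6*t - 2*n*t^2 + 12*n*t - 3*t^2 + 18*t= n*(-2*t^2 + 12*t) - 2*t^2 + 12*t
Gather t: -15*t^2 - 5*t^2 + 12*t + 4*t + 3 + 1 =-20*t^2 + 16*t + 4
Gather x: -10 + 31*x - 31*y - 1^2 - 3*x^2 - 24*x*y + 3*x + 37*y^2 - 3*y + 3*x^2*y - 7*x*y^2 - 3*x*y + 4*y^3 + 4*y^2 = x^2*(3*y - 3) + x*(-7*y^2 - 27*y + 34) + 4*y^3 + 41*y^2 - 34*y - 11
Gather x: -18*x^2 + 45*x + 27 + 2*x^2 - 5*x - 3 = -16*x^2 + 40*x + 24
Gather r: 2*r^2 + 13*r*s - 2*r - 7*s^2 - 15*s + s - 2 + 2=2*r^2 + r*(13*s - 2) - 7*s^2 - 14*s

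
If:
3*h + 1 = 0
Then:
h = -1/3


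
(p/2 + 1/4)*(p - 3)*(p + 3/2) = p^3/2 - p^2/2 - 21*p/8 - 9/8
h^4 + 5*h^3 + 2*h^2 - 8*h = h*(h - 1)*(h + 2)*(h + 4)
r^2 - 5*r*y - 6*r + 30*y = (r - 6)*(r - 5*y)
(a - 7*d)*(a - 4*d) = a^2 - 11*a*d + 28*d^2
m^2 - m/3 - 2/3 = (m - 1)*(m + 2/3)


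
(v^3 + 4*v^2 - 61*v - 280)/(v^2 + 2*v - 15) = (v^2 - v - 56)/(v - 3)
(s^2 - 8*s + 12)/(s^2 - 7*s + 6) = (s - 2)/(s - 1)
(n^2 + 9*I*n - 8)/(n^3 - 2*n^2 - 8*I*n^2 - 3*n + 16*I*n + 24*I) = (n^2 + 9*I*n - 8)/(n^3 + n^2*(-2 - 8*I) + n*(-3 + 16*I) + 24*I)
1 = 1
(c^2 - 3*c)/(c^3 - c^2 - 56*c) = (3 - c)/(-c^2 + c + 56)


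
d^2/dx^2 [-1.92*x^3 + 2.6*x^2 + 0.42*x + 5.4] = 5.2 - 11.52*x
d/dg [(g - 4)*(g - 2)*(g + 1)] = 3*g^2 - 10*g + 2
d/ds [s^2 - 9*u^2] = 2*s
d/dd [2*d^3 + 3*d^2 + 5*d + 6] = 6*d^2 + 6*d + 5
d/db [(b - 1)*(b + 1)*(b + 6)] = 3*b^2 + 12*b - 1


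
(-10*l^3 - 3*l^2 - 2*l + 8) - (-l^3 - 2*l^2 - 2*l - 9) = -9*l^3 - l^2 + 17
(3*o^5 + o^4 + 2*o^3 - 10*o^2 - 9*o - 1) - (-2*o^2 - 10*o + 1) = 3*o^5 + o^4 + 2*o^3 - 8*o^2 + o - 2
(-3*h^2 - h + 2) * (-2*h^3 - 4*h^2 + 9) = 6*h^5 + 14*h^4 - 35*h^2 - 9*h + 18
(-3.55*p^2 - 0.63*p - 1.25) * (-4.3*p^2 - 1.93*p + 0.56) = 15.265*p^4 + 9.5605*p^3 + 4.6029*p^2 + 2.0597*p - 0.7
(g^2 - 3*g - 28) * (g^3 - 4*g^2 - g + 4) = g^5 - 7*g^4 - 17*g^3 + 119*g^2 + 16*g - 112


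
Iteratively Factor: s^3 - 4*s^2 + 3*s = (s - 1)*(s^2 - 3*s) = (s - 3)*(s - 1)*(s)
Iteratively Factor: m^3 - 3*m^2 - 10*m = (m + 2)*(m^2 - 5*m) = (m - 5)*(m + 2)*(m)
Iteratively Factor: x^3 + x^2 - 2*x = (x + 2)*(x^2 - x) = (x - 1)*(x + 2)*(x)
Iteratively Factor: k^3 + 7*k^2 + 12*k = (k + 3)*(k^2 + 4*k) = k*(k + 3)*(k + 4)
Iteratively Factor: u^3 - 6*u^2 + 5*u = (u - 1)*(u^2 - 5*u) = (u - 5)*(u - 1)*(u)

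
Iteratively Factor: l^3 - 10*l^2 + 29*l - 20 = (l - 5)*(l^2 - 5*l + 4) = (l - 5)*(l - 1)*(l - 4)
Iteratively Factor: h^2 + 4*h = (h + 4)*(h)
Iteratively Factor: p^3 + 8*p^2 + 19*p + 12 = (p + 3)*(p^2 + 5*p + 4) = (p + 1)*(p + 3)*(p + 4)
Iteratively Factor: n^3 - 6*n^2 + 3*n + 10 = (n + 1)*(n^2 - 7*n + 10) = (n - 2)*(n + 1)*(n - 5)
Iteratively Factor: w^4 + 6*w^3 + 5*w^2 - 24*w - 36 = (w + 2)*(w^3 + 4*w^2 - 3*w - 18) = (w + 2)*(w + 3)*(w^2 + w - 6) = (w - 2)*(w + 2)*(w + 3)*(w + 3)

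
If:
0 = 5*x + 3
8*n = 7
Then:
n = 7/8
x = -3/5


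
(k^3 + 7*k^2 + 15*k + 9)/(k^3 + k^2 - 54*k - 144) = (k^2 + 4*k + 3)/(k^2 - 2*k - 48)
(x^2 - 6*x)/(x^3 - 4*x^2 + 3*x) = (x - 6)/(x^2 - 4*x + 3)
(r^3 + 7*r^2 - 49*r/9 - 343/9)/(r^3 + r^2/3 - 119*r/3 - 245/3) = (3*r^2 + 14*r - 49)/(3*(r^2 - 2*r - 35))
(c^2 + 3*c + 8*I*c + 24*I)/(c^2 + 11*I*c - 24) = (c + 3)/(c + 3*I)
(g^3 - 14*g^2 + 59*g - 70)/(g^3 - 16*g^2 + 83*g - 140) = (g - 2)/(g - 4)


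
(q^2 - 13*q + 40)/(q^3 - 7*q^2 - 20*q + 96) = (q - 5)/(q^2 + q - 12)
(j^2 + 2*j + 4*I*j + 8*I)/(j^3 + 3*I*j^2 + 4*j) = (j + 2)/(j*(j - I))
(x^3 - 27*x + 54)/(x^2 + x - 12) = (x^2 + 3*x - 18)/(x + 4)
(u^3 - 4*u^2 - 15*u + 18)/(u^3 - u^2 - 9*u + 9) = (u - 6)/(u - 3)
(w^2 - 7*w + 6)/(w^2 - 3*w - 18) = (w - 1)/(w + 3)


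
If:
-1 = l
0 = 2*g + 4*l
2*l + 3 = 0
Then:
No Solution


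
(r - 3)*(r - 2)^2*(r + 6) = r^4 - r^3 - 26*r^2 + 84*r - 72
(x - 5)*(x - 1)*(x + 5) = x^3 - x^2 - 25*x + 25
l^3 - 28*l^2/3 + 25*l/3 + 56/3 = (l - 8)*(l - 7/3)*(l + 1)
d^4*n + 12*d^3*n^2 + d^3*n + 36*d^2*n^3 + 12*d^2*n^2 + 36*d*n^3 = d*(d + 6*n)^2*(d*n + n)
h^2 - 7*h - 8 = (h - 8)*(h + 1)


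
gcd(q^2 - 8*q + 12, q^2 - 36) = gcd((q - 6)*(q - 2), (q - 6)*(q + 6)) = q - 6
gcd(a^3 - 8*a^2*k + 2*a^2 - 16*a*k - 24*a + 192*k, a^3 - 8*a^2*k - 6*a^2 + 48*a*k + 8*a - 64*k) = a^2 - 8*a*k - 4*a + 32*k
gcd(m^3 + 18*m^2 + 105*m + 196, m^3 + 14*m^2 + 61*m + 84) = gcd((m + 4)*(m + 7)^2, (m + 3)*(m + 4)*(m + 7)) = m^2 + 11*m + 28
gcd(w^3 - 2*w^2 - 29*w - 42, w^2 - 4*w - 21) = w^2 - 4*w - 21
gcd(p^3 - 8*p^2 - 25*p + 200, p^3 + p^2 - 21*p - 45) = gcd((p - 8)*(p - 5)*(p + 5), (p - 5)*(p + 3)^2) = p - 5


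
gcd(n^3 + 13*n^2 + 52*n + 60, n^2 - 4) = n + 2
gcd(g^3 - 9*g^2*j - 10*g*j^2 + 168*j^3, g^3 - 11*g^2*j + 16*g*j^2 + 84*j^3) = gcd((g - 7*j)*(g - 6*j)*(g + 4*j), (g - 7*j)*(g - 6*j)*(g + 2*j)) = g^2 - 13*g*j + 42*j^2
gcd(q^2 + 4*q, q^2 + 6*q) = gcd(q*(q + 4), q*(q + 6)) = q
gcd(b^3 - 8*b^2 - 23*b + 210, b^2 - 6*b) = b - 6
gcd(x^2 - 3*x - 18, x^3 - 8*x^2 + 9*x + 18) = x - 6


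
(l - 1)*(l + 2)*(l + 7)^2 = l^4 + 15*l^3 + 61*l^2 + 21*l - 98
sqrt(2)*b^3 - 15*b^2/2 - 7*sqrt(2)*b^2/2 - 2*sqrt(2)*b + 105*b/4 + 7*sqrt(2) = (b - 7/2)*(b - 4*sqrt(2))*(sqrt(2)*b + 1/2)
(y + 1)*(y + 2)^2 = y^3 + 5*y^2 + 8*y + 4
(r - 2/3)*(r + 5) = r^2 + 13*r/3 - 10/3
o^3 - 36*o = o*(o - 6)*(o + 6)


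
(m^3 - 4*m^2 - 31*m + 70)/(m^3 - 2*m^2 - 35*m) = (m - 2)/m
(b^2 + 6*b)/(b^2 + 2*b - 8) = b*(b + 6)/(b^2 + 2*b - 8)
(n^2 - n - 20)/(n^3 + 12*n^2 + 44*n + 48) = (n - 5)/(n^2 + 8*n + 12)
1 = 1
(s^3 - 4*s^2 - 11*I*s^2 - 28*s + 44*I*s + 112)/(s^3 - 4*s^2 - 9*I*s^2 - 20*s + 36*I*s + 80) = (s - 7*I)/(s - 5*I)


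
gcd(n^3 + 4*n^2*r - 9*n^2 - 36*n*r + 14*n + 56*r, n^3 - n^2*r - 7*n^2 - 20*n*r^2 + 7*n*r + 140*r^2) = n^2 + 4*n*r - 7*n - 28*r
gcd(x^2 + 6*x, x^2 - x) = x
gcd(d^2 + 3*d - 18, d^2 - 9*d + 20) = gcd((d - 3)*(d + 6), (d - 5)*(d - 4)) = 1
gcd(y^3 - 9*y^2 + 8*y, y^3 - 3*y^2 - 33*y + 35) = y - 1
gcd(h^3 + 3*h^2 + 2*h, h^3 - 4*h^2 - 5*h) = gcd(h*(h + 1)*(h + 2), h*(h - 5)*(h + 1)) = h^2 + h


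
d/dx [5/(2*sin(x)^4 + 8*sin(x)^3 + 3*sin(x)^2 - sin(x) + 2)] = 5*(-8*sin(x)^3 - 24*sin(x)^2 - 6*sin(x) + 1)*cos(x)/(2*sin(x)^4 + 8*sin(x)^3 + 3*sin(x)^2 - sin(x) + 2)^2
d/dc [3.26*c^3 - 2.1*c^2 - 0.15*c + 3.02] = 9.78*c^2 - 4.2*c - 0.15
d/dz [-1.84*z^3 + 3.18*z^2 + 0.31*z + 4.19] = -5.52*z^2 + 6.36*z + 0.31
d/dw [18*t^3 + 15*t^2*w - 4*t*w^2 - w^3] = 15*t^2 - 8*t*w - 3*w^2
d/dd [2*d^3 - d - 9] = 6*d^2 - 1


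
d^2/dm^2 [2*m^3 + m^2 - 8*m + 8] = 12*m + 2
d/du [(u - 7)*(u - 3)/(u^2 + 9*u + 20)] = (19*u^2 - 2*u - 389)/(u^4 + 18*u^3 + 121*u^2 + 360*u + 400)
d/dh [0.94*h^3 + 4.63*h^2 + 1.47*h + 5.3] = 2.82*h^2 + 9.26*h + 1.47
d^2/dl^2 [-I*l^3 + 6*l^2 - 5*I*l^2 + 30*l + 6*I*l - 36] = -6*I*l + 12 - 10*I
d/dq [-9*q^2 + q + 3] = 1 - 18*q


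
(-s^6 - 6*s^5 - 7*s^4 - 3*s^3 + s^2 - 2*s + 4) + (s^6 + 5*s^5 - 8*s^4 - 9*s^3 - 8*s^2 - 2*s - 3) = -s^5 - 15*s^4 - 12*s^3 - 7*s^2 - 4*s + 1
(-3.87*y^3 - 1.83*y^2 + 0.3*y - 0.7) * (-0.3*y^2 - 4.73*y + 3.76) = 1.161*y^5 + 18.8541*y^4 - 5.9853*y^3 - 8.0898*y^2 + 4.439*y - 2.632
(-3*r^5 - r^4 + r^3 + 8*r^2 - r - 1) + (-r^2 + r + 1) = -3*r^5 - r^4 + r^3 + 7*r^2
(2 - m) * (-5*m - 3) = 5*m^2 - 7*m - 6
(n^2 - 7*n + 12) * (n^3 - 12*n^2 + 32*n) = n^5 - 19*n^4 + 128*n^3 - 368*n^2 + 384*n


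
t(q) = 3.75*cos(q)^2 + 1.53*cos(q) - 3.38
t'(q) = -7.5*sin(q)*cos(q) - 1.53*sin(q)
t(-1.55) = -3.35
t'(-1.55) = 1.69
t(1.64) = -3.47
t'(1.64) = -1.01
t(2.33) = -2.66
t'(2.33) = 2.64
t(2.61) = -1.91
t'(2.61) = 2.50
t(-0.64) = 0.26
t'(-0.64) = 4.51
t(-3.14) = -1.16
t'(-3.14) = -0.01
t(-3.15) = -1.16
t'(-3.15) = 0.05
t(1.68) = -3.50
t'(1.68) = -0.71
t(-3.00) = -1.22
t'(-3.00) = -0.83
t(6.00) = 1.55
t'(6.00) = 2.44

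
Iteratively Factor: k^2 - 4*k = (k)*(k - 4)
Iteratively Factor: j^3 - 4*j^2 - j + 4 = (j + 1)*(j^2 - 5*j + 4) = (j - 1)*(j + 1)*(j - 4)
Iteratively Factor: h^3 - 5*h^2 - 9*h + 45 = (h - 3)*(h^2 - 2*h - 15) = (h - 3)*(h + 3)*(h - 5)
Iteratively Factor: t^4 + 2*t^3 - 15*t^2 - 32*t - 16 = (t + 4)*(t^3 - 2*t^2 - 7*t - 4) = (t - 4)*(t + 4)*(t^2 + 2*t + 1) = (t - 4)*(t + 1)*(t + 4)*(t + 1)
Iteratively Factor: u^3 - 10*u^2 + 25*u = (u - 5)*(u^2 - 5*u) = (u - 5)^2*(u)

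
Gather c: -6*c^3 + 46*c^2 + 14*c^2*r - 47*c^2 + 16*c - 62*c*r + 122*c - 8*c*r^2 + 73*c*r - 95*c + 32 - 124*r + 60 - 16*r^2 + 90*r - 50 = -6*c^3 + c^2*(14*r - 1) + c*(-8*r^2 + 11*r + 43) - 16*r^2 - 34*r + 42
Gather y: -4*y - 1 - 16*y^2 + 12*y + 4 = -16*y^2 + 8*y + 3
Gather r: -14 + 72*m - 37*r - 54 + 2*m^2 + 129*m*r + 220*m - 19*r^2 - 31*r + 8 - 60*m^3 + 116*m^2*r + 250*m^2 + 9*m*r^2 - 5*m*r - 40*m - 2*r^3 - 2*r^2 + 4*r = -60*m^3 + 252*m^2 + 252*m - 2*r^3 + r^2*(9*m - 21) + r*(116*m^2 + 124*m - 64) - 60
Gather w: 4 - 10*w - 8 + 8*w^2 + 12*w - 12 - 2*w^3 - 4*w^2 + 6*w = -2*w^3 + 4*w^2 + 8*w - 16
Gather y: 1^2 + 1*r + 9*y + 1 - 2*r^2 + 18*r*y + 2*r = -2*r^2 + 3*r + y*(18*r + 9) + 2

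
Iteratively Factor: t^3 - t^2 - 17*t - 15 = (t + 3)*(t^2 - 4*t - 5) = (t - 5)*(t + 3)*(t + 1)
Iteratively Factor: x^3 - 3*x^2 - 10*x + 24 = (x - 4)*(x^2 + x - 6) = (x - 4)*(x + 3)*(x - 2)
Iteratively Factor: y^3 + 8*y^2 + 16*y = (y + 4)*(y^2 + 4*y) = (y + 4)^2*(y)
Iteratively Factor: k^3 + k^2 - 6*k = (k - 2)*(k^2 + 3*k) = (k - 2)*(k + 3)*(k)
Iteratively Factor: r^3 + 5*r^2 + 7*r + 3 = (r + 3)*(r^2 + 2*r + 1) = (r + 1)*(r + 3)*(r + 1)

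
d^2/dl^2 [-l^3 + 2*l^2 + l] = 4 - 6*l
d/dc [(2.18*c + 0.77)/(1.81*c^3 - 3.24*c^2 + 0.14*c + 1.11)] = (-7.8916*c^3 + 2.8821*c^2 + 4.9896*c + 2.312)/(3.2761*c^6 - 11.7288*c^5 + 11.0044*c^4 + 3.111*c^3 - 7.1732*c^2 + 0.3108*c + 1.2321)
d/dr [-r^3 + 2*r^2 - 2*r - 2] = -3*r^2 + 4*r - 2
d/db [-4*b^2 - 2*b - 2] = -8*b - 2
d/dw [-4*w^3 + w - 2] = 1 - 12*w^2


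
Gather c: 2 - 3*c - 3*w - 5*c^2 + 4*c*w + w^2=-5*c^2 + c*(4*w - 3) + w^2 - 3*w + 2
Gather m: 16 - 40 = -24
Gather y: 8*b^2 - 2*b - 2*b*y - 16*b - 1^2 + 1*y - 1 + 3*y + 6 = 8*b^2 - 18*b + y*(4 - 2*b) + 4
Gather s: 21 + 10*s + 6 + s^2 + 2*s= s^2 + 12*s + 27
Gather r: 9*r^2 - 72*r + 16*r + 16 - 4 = 9*r^2 - 56*r + 12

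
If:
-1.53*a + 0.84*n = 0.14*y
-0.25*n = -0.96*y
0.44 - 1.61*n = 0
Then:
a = 0.14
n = 0.27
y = 0.07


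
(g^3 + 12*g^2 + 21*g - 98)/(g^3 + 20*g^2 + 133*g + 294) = (g - 2)/(g + 6)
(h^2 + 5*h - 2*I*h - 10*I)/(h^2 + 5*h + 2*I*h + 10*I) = (h - 2*I)/(h + 2*I)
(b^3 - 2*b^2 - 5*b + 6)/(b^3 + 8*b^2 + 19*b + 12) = (b^3 - 2*b^2 - 5*b + 6)/(b^3 + 8*b^2 + 19*b + 12)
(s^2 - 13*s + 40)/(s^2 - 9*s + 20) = (s - 8)/(s - 4)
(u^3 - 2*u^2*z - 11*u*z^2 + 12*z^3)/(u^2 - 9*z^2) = (-u^2 + 5*u*z - 4*z^2)/(-u + 3*z)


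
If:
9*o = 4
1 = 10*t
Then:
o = 4/9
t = 1/10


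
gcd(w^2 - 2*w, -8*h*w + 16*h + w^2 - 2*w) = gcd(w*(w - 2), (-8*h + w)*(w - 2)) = w - 2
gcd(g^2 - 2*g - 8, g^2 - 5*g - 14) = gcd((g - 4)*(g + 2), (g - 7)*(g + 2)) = g + 2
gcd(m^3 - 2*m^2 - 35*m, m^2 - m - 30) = m + 5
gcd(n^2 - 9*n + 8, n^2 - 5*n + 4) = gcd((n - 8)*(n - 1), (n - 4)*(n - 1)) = n - 1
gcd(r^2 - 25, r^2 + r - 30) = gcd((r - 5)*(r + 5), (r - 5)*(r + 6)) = r - 5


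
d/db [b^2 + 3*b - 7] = 2*b + 3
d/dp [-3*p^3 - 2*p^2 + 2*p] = -9*p^2 - 4*p + 2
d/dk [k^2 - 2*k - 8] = 2*k - 2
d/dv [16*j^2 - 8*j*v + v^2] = -8*j + 2*v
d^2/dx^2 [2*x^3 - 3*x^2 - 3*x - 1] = 12*x - 6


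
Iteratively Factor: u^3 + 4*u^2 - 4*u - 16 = (u + 2)*(u^2 + 2*u - 8) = (u + 2)*(u + 4)*(u - 2)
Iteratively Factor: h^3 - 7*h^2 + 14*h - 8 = (h - 1)*(h^2 - 6*h + 8) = (h - 4)*(h - 1)*(h - 2)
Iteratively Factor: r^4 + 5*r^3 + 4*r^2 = (r + 1)*(r^3 + 4*r^2) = r*(r + 1)*(r^2 + 4*r) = r^2*(r + 1)*(r + 4)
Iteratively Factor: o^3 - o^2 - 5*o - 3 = (o + 1)*(o^2 - 2*o - 3) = (o - 3)*(o + 1)*(o + 1)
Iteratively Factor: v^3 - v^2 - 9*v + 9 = (v + 3)*(v^2 - 4*v + 3) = (v - 3)*(v + 3)*(v - 1)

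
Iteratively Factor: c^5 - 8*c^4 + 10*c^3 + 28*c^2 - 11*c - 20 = (c + 1)*(c^4 - 9*c^3 + 19*c^2 + 9*c - 20) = (c - 1)*(c + 1)*(c^3 - 8*c^2 + 11*c + 20) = (c - 1)*(c + 1)^2*(c^2 - 9*c + 20) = (c - 5)*(c - 1)*(c + 1)^2*(c - 4)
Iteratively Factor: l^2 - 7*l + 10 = (l - 5)*(l - 2)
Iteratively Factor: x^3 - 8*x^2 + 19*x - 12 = (x - 3)*(x^2 - 5*x + 4) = (x - 3)*(x - 1)*(x - 4)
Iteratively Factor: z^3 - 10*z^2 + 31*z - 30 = (z - 2)*(z^2 - 8*z + 15) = (z - 3)*(z - 2)*(z - 5)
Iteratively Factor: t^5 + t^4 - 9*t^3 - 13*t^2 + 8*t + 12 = (t + 1)*(t^4 - 9*t^2 - 4*t + 12) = (t + 1)*(t + 2)*(t^3 - 2*t^2 - 5*t + 6) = (t + 1)*(t + 2)^2*(t^2 - 4*t + 3) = (t - 1)*(t + 1)*(t + 2)^2*(t - 3)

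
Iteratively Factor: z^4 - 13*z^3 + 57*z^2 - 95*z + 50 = (z - 5)*(z^3 - 8*z^2 + 17*z - 10) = (z - 5)*(z - 1)*(z^2 - 7*z + 10) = (z - 5)^2*(z - 1)*(z - 2)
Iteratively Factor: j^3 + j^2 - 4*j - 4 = (j + 1)*(j^2 - 4) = (j - 2)*(j + 1)*(j + 2)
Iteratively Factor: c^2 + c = (c + 1)*(c)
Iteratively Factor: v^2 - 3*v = (v)*(v - 3)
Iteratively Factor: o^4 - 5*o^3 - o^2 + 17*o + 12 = (o - 4)*(o^3 - o^2 - 5*o - 3) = (o - 4)*(o - 3)*(o^2 + 2*o + 1) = (o - 4)*(o - 3)*(o + 1)*(o + 1)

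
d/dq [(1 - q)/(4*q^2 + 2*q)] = (q^2 - 2*q - 1/2)/(q^2*(4*q^2 + 4*q + 1))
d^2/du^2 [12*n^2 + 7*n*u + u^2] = 2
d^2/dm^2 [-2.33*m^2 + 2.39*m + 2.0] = -4.66000000000000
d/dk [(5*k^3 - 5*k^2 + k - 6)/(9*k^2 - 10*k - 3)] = (45*k^4 - 100*k^3 - 4*k^2 + 138*k - 63)/(81*k^4 - 180*k^3 + 46*k^2 + 60*k + 9)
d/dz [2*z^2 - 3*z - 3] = 4*z - 3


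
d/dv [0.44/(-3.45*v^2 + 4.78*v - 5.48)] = (3.036*v - 2.1032)/(3.45*v^2 - 4.78*v + 5.48)^2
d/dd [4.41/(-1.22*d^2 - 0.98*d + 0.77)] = (10.7604*d + 4.3218)/(1.22*d^2 + 0.98*d - 0.77)^2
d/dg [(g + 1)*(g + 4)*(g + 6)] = 3*g^2 + 22*g + 34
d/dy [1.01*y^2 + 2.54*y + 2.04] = 2.02*y + 2.54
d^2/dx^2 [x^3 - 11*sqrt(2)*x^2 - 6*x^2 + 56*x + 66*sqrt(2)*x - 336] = 6*x - 22*sqrt(2) - 12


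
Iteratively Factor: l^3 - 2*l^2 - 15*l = (l + 3)*(l^2 - 5*l) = (l - 5)*(l + 3)*(l)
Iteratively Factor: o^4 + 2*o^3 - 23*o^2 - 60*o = (o - 5)*(o^3 + 7*o^2 + 12*o) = (o - 5)*(o + 4)*(o^2 + 3*o) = o*(o - 5)*(o + 4)*(o + 3)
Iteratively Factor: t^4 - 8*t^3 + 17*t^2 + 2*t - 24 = (t - 4)*(t^3 - 4*t^2 + t + 6) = (t - 4)*(t - 3)*(t^2 - t - 2) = (t - 4)*(t - 3)*(t - 2)*(t + 1)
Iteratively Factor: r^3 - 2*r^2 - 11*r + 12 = (r - 1)*(r^2 - r - 12) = (r - 1)*(r + 3)*(r - 4)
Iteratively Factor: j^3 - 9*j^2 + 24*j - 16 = (j - 4)*(j^2 - 5*j + 4) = (j - 4)^2*(j - 1)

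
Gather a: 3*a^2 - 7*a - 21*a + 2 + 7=3*a^2 - 28*a + 9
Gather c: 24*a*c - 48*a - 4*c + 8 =-48*a + c*(24*a - 4) + 8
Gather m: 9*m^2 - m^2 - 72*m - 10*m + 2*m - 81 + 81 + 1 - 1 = 8*m^2 - 80*m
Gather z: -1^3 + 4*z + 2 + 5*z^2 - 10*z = 5*z^2 - 6*z + 1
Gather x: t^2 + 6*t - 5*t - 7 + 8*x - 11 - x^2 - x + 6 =t^2 + t - x^2 + 7*x - 12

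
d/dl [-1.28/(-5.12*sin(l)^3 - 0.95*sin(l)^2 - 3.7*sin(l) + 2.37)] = (-2.432*sin(l) + 9.8304*cos(2*l) - 14.5664)*cos(l)/(5.12*sin(l)^3 + 0.95*sin(l)^2 + 3.7*sin(l) - 2.37)^2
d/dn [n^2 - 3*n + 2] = 2*n - 3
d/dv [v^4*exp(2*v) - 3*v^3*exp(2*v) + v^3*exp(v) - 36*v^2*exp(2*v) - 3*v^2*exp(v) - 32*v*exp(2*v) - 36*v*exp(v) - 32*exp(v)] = (2*v^4*exp(v) - 2*v^3*exp(v) + v^3 - 81*v^2*exp(v) - 136*v*exp(v) - 42*v - 32*exp(v) - 68)*exp(v)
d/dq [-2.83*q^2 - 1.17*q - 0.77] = -5.66*q - 1.17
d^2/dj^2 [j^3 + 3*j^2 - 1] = 6*j + 6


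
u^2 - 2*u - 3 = (u - 3)*(u + 1)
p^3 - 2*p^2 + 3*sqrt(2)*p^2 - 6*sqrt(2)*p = p*(p - 2)*(p + 3*sqrt(2))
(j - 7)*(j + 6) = j^2 - j - 42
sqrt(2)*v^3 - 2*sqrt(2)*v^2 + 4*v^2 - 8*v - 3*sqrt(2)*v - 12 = (v - 3)*(v + 2*sqrt(2))*(sqrt(2)*v + sqrt(2))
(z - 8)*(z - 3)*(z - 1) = z^3 - 12*z^2 + 35*z - 24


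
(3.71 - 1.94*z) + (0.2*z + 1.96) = 5.67 - 1.74*z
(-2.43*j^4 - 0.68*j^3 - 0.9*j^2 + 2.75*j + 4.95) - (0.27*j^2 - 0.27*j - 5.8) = -2.43*j^4 - 0.68*j^3 - 1.17*j^2 + 3.02*j + 10.75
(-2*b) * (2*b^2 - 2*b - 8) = -4*b^3 + 4*b^2 + 16*b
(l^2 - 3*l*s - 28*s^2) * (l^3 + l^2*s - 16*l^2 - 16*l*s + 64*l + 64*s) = l^5 - 2*l^4*s - 16*l^4 - 31*l^3*s^2 + 32*l^3*s + 64*l^3 - 28*l^2*s^3 + 496*l^2*s^2 - 128*l^2*s + 448*l*s^3 - 1984*l*s^2 - 1792*s^3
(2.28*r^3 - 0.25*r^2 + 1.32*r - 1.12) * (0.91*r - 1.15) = 2.0748*r^4 - 2.8495*r^3 + 1.4887*r^2 - 2.5372*r + 1.288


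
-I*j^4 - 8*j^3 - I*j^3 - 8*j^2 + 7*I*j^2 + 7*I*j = j*(j - 7*I)*(j - I)*(-I*j - I)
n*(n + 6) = n^2 + 6*n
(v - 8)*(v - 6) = v^2 - 14*v + 48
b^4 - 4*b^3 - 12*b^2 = b^2*(b - 6)*(b + 2)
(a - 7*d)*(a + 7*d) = a^2 - 49*d^2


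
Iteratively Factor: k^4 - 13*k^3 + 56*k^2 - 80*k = (k - 4)*(k^3 - 9*k^2 + 20*k) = (k - 4)^2*(k^2 - 5*k) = (k - 5)*(k - 4)^2*(k)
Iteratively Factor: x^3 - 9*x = (x + 3)*(x^2 - 3*x) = x*(x + 3)*(x - 3)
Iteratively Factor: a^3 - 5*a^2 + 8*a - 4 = (a - 2)*(a^2 - 3*a + 2) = (a - 2)*(a - 1)*(a - 2)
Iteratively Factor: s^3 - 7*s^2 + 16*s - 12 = (s - 3)*(s^2 - 4*s + 4) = (s - 3)*(s - 2)*(s - 2)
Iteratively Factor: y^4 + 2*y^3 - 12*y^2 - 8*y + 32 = (y - 2)*(y^3 + 4*y^2 - 4*y - 16) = (y - 2)^2*(y^2 + 6*y + 8) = (y - 2)^2*(y + 4)*(y + 2)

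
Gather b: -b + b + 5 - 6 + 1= 0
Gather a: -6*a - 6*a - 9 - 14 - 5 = -12*a - 28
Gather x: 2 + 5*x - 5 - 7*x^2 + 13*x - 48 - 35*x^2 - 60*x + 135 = -42*x^2 - 42*x + 84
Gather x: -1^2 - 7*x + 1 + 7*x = 0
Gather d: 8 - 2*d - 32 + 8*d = 6*d - 24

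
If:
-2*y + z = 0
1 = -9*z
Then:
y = -1/18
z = -1/9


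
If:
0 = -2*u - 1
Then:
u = -1/2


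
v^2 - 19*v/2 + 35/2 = (v - 7)*(v - 5/2)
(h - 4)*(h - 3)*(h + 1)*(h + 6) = h^4 - 31*h^2 + 42*h + 72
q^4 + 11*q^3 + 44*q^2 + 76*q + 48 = (q + 2)^2*(q + 3)*(q + 4)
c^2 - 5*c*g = c*(c - 5*g)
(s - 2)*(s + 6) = s^2 + 4*s - 12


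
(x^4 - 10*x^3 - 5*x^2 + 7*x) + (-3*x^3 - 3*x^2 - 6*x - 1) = x^4 - 13*x^3 - 8*x^2 + x - 1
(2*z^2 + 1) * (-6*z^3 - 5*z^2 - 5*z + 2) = -12*z^5 - 10*z^4 - 16*z^3 - z^2 - 5*z + 2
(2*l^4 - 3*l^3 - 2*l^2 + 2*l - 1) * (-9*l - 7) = -18*l^5 + 13*l^4 + 39*l^3 - 4*l^2 - 5*l + 7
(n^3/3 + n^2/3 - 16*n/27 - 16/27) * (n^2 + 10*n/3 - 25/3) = n^5/3 + 13*n^4/9 - 61*n^3/27 - 433*n^2/81 + 80*n/27 + 400/81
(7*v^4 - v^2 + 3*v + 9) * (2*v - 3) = 14*v^5 - 21*v^4 - 2*v^3 + 9*v^2 + 9*v - 27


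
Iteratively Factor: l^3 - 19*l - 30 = (l - 5)*(l^2 + 5*l + 6) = (l - 5)*(l + 2)*(l + 3)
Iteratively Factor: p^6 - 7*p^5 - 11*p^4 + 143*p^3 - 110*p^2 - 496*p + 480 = (p - 3)*(p^5 - 4*p^4 - 23*p^3 + 74*p^2 + 112*p - 160) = (p - 5)*(p - 3)*(p^4 + p^3 - 18*p^2 - 16*p + 32) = (p - 5)*(p - 3)*(p - 1)*(p^3 + 2*p^2 - 16*p - 32) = (p - 5)*(p - 4)*(p - 3)*(p - 1)*(p^2 + 6*p + 8) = (p - 5)*(p - 4)*(p - 3)*(p - 1)*(p + 4)*(p + 2)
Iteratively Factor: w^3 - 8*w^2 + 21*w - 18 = (w - 3)*(w^2 - 5*w + 6) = (w - 3)^2*(w - 2)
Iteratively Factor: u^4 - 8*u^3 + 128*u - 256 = (u - 4)*(u^3 - 4*u^2 - 16*u + 64) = (u - 4)^2*(u^2 - 16) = (u - 4)^2*(u + 4)*(u - 4)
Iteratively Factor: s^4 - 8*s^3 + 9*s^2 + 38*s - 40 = (s + 2)*(s^3 - 10*s^2 + 29*s - 20) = (s - 5)*(s + 2)*(s^2 - 5*s + 4) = (s - 5)*(s - 4)*(s + 2)*(s - 1)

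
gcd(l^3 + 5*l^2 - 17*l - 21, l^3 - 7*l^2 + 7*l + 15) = l^2 - 2*l - 3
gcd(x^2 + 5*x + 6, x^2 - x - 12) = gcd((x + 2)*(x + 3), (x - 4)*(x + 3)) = x + 3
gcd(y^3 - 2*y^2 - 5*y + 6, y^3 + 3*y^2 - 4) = y^2 + y - 2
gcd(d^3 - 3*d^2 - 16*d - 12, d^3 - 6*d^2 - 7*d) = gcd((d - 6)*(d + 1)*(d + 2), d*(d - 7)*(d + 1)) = d + 1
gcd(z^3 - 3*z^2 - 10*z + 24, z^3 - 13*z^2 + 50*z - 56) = z^2 - 6*z + 8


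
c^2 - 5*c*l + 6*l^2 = (c - 3*l)*(c - 2*l)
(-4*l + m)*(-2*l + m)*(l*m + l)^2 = 8*l^4*m^2 + 16*l^4*m + 8*l^4 - 6*l^3*m^3 - 12*l^3*m^2 - 6*l^3*m + l^2*m^4 + 2*l^2*m^3 + l^2*m^2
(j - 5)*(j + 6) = j^2 + j - 30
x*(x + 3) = x^2 + 3*x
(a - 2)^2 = a^2 - 4*a + 4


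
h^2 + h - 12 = (h - 3)*(h + 4)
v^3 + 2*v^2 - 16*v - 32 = (v - 4)*(v + 2)*(v + 4)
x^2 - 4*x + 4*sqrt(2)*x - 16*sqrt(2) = (x - 4)*(x + 4*sqrt(2))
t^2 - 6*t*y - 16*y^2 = (t - 8*y)*(t + 2*y)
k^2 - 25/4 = (k - 5/2)*(k + 5/2)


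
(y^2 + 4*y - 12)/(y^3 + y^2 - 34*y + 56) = (y + 6)/(y^2 + 3*y - 28)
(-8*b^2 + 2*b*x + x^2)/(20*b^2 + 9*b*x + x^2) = (-2*b + x)/(5*b + x)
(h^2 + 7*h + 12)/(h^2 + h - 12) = (h + 3)/(h - 3)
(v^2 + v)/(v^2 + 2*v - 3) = v*(v + 1)/(v^2 + 2*v - 3)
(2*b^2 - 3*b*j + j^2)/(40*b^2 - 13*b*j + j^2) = (2*b^2 - 3*b*j + j^2)/(40*b^2 - 13*b*j + j^2)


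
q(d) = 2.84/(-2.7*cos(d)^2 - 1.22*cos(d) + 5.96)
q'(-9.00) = -0.19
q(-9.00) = 0.59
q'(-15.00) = -0.19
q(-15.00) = 0.53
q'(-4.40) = 0.03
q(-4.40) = 0.47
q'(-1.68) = 0.05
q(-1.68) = 0.47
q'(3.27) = -0.07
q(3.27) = 0.63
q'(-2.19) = -0.13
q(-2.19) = 0.49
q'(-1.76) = 0.02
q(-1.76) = 0.47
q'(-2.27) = -0.15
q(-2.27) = 0.50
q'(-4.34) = 0.05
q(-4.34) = 0.47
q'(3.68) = -0.20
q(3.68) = 0.57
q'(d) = 2.84*(-5.4*sin(d)*cos(d) - 1.22*sin(d))/(-2.7*cos(d)^2 - 1.22*cos(d) + 5.96)^2 = -(15.336*cos(d) + 3.4648)*sin(d)/(2.7*cos(d)^2 + 1.22*cos(d) - 5.96)^2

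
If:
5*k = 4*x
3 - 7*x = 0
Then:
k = 12/35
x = 3/7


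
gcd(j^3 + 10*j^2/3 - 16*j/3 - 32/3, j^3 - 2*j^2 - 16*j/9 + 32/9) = j^2 - 2*j/3 - 8/3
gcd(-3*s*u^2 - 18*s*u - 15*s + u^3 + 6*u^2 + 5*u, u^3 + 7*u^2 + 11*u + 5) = u^2 + 6*u + 5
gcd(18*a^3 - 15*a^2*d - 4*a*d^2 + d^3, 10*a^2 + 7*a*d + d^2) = 1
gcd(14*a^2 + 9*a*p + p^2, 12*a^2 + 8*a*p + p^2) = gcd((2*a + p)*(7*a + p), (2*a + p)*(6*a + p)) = 2*a + p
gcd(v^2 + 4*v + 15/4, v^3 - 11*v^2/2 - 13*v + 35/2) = v + 5/2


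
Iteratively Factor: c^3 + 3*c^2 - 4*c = (c + 4)*(c^2 - c) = c*(c + 4)*(c - 1)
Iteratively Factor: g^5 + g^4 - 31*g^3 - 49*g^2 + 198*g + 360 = (g + 4)*(g^4 - 3*g^3 - 19*g^2 + 27*g + 90) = (g - 3)*(g + 4)*(g^3 - 19*g - 30) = (g - 5)*(g - 3)*(g + 4)*(g^2 + 5*g + 6) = (g - 5)*(g - 3)*(g + 2)*(g + 4)*(g + 3)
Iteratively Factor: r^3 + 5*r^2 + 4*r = (r + 1)*(r^2 + 4*r) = (r + 1)*(r + 4)*(r)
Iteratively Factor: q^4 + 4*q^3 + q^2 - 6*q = (q)*(q^3 + 4*q^2 + q - 6) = q*(q + 3)*(q^2 + q - 2) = q*(q - 1)*(q + 3)*(q + 2)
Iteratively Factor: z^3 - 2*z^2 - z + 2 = (z - 2)*(z^2 - 1) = (z - 2)*(z - 1)*(z + 1)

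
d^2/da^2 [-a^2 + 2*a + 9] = -2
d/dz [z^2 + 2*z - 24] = 2*z + 2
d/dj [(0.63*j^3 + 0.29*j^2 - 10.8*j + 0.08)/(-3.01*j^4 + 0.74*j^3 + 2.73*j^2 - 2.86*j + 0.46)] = (1.8963*j^6 + 1.7458*j^5 - 96.0187*j^4 + 13.3436*j^3 + 29.3464*j^2 - 0.170000000000002*j - 4.7392)/(9.0601*j^8 - 4.4548*j^7 - 15.887*j^6 + 21.2576*j^5 + 0.4509*j^4 - 14.9348*j^3 + 10.6912*j^2 - 2.6312*j + 0.2116)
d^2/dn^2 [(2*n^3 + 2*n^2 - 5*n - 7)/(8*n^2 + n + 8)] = 42*(-22*n^3 - 80*n^2 + 56*n + 29)/(512*n^6 + 192*n^5 + 1560*n^4 + 385*n^3 + 1560*n^2 + 192*n + 512)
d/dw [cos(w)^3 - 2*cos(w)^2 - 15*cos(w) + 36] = (-3*cos(w)^2 + 4*cos(w) + 15)*sin(w)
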